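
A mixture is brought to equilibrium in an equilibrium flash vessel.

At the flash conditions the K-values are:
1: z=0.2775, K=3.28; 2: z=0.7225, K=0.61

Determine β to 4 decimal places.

β = 0.3947

Let β = V/F and solve Σ zᵢ(Kᵢ−1)/(1+β(Kᵢ−1)) = 0.
Feasibility: ΣzᵢKᵢ = 1.3509, Σzᵢ/Kᵢ = 1.2690 — both > 1, two phases present.
Iterate (Newton) starting at β = 0.56:
  β = 0.5600: g = -0.08262, g' = -0.4582 → β = 0.3797
  β = 0.3797: g = 0.00838, g' = -0.5659 → β = 0.3945
  β = 0.3945: g = 0.00009, g' = -0.5533 → β = 0.3947
Converged at β = 0.3947.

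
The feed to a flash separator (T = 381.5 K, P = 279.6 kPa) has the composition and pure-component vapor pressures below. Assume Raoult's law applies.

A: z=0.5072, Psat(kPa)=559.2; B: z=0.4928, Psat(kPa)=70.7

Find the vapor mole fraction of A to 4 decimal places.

y_A = 0.8553

Raoult's law: Kᵢ = Pᵢˢᵃᵗ/P = Pᵢˢᵃᵗ/279.6.
  K_A = 559.2/279.6 = 2.000000, K_B = 70.7/279.6 = 0.252861
Material balance + equilibrium reduce to Σ zᵢ(Kᵢ−1)/(1+V/F(Kᵢ−1)) = 0.
g(0) = ΣzᵢKᵢ − 1 = 0.1390 and g(1) = 1 − Σzᵢ/Kᵢ = -1.2025, so a root lies in (0, 1).
Binary case is linear: z₁(K₁−1)(1+V/F(K₂−1)) + z₂(K₂−1)(1+V/F(K₁−1)) = 0
⇒ V/F = [z₁(K₁−1)+z₂(K₂−1)] / [−(K₁−1)(K₂−1)] = 0.13901/0.74714 = 0.1861
Compositions from xᵢ = zᵢ/(1+V/F(Kᵢ−1)), yᵢ = Kᵢxᵢ:
  A: x = 0.4276, y = 0.8553
  B: x = 0.5724, y = 0.1447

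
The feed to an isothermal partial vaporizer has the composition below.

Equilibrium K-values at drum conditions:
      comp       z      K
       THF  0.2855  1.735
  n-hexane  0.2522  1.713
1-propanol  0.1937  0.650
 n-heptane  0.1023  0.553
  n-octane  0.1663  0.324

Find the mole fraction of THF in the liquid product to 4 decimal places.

x_THF = 0.2162

Newton–Raphson from β = 0.53:
  β = 0.5300: g = -0.03683, g' = -0.4028 → β = 0.4386
  β = 0.4386: g = -0.00109, g' = -0.3809 → β = 0.4357
Converged at β = 0.4357.
Compositions from xᵢ = zᵢ/(1+β(Kᵢ−1)), yᵢ = Kᵢxᵢ:
  THF: x = 0.2162, y = 0.3752
  n-hexane: x = 0.1924, y = 0.3296
  1-propanol: x = 0.2286, y = 0.1486
  n-heptane: x = 0.1270, y = 0.0703
  n-octane: x = 0.2357, y = 0.0764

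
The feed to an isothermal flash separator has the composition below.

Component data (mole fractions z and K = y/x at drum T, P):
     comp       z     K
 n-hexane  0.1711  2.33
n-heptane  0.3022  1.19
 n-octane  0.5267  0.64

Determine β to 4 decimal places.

β = 0.3178

Newton–Raphson from β = 0.5:
  β = 0.5000: g = -0.04212, g' = -0.2198 → β = 0.3083
  β = 0.3083: g = 0.00233, g' = -0.2483 → β = 0.3177
  β = 0.3177: g = 0.00001, g' = -0.2463 → β = 0.3178
Converged at β = 0.3178.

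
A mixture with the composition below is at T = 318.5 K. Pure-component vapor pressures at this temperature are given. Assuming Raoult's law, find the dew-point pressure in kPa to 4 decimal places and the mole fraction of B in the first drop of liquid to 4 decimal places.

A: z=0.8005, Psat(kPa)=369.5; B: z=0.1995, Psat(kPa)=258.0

At the dew point ψ → 1, so Σzᵢ/Kᵢ = 1 with Kᵢ = Pᵢˢᵃᵗ/P ⇒ 1/P = Σzᵢ/Pᵢˢᵃᵗ.
1/P = 0.8005/369.5 + 0.1995/258.0 = 0.0029397 ⇒ P = 340.1711 kPa
xᵢ = zᵢP/Pᵢˢᵃᵗ ⇒ x_B = 0.1995·340.1711/258.0 = 0.2630

Pdew = 340.1711 kPa, x_B = 0.2630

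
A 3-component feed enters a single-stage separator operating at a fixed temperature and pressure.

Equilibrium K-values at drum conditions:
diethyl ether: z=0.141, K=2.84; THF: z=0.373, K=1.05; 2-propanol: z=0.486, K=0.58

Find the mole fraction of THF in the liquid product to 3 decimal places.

Iterate (Newton) starting at V/F = 0.5:
  V/F = 0.500: g = -0.1051, g' = -0.268 → V/F = 0.108
  V/F = 0.108: g = 0.0213, g' = -0.428 → V/F = 0.157
  V/F = 0.157: g = 0.0011, g' = -0.386 → V/F = 0.160
Converged at V/F = 0.160.
Compositions from xᵢ = zᵢ/(1+V/F(Kᵢ−1)), yᵢ = Kᵢxᵢ:
  diethyl ether: x = 0.109, y = 0.309
  THF: x = 0.370, y = 0.389
  2-propanol: x = 0.521, y = 0.302

x_THF = 0.370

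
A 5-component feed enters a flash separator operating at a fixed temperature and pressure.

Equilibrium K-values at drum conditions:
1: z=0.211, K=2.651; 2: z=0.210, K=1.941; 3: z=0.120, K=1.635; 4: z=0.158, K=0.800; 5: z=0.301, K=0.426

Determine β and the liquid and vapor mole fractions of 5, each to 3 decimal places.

Material balance + equilibrium reduce to Σ zᵢ(Kᵢ−1)/(1+β(Kᵢ−1)) = 0.
g(0) = ΣzᵢKᵢ − 1 = 0.418 and g(1) = 1 − Σzᵢ/Kᵢ = -0.165, so a root lies in (0, 1).
Newton iteration, β⁰ = 0.38:
  β = 0.380: g = 0.1658, g' = -0.519 → β = 0.699
  β = 0.699: g = 0.0082, g' = -0.500 → β = 0.716
Converged at β = 0.716.
Compositions from xᵢ = zᵢ/(1+β(Kᵢ−1)), yᵢ = Kᵢxᵢ:
  1: x = 0.097, y = 0.256
  2: x = 0.125, y = 0.244
  3: x = 0.083, y = 0.135
  4: x = 0.184, y = 0.148
  5: x = 0.511, y = 0.218

β = 0.716, x_5 = 0.511, y_5 = 0.218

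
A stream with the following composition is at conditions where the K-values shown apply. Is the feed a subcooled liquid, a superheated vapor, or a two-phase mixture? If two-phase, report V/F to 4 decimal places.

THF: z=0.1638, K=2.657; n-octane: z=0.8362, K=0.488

subcooled liquid

ΣzᵢKᵢ = 0.8433; Σzᵢ/Kᵢ = 1.7752.
Since ΣzᵢKᵢ < 1 the mixture is below its bubble point — single liquid phase.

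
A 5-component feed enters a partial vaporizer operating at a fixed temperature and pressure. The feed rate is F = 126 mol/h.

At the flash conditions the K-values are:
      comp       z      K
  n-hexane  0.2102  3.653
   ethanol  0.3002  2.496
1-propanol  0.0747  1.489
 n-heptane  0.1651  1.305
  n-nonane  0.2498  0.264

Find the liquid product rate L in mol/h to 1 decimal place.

Let ψ = V/F and solve Σ zᵢ(Kᵢ−1)/(1+ψ(Kᵢ−1)) = 0.
Feasibility: ΣzᵢKᵢ = 1.9098, Σzᵢ/Kᵢ = 1.3007 — both > 1, two phases present.
Iterate (Newton) starting at ψ = 0.5:
  ψ = 0.5000: g = 0.27876, g' = -0.8551 → ψ = 0.8260
  ψ = 0.8260: g = -0.02708, g' = -1.1788 → ψ = 0.8030
  ψ = 0.8030: g = -0.00072, g' = -1.1178 → ψ = 0.8024
Converged at ψ = 0.8024.
Then V = ψ·F = 0.8024·126 = 101.1 mol/h and L = F − V = 24.9 mol/h.

L = 24.9 mol/h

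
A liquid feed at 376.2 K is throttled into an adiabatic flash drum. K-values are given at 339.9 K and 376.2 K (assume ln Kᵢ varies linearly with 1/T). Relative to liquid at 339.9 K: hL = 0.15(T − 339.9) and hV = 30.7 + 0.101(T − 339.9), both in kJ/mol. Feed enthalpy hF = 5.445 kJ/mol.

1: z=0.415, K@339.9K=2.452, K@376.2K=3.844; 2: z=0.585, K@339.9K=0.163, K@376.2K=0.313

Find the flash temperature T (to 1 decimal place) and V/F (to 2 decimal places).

T = 345.5 K, V/F = 0.15

Adiabatic flash: solve Rachford–Rice at each trial T, then check hF = ψ·hV(T) + (1−ψ)·hL(T).
  T = 339.9 K: K = (2.452, 0.163), RR gives ψ = 0.093, H_out = 2.853 kJ/mol
  T = 376.2 K: K = (3.844, 0.313), RR gives ψ = 0.398, H_out = 16.967 kJ/mol
  T = 358.0 K: K = (3.103, 0.229), RR gives ψ = 0.260, H_out = 10.480 kJ/mol
  T = 348.9 K: K = (2.765, 0.194), RR gives ψ = 0.184, H_out = 6.903 kJ/mol
  T = 344.4 K: K = (2.606, 0.178), RR gives ψ = 0.141, H_out = 4.961 kJ/mol
  T = 346.6 K: K = (2.683, 0.186), RR gives ψ = 0.162, H_out = 5.928 kJ/mol
Linear interpolation between T = 344.4 (H_out = 4.961) and T = 346.6 (H_out = 5.928) on hF = 5.445 gives T ≈ 345.5 K, at which ψ = 0.15.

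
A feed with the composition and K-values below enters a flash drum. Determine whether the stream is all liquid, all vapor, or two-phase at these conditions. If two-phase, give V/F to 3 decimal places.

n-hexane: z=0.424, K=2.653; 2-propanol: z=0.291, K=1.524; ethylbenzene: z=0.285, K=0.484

all vapor

ΣzᵢKᵢ = 1.706; Σzᵢ/Kᵢ = 0.940.
Since Σzᵢ/Kᵢ < 1 the mixture is above its dew point — single vapor phase.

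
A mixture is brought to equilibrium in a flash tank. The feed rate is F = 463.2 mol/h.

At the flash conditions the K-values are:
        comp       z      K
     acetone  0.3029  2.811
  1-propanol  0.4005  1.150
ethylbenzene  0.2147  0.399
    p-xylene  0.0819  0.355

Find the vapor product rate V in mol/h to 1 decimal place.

V = 304.6 mol/h

Material balance + equilibrium reduce to Σ zᵢ(Kᵢ−1)/(1+V/F(Kᵢ−1)) = 0.
Feasibility: ΣzᵢKᵢ = 1.4268, Σzᵢ/Kᵢ = 1.2248 — both > 1, two phases present.
Newton iteration, V/F⁰ = 0.5:
  V/F = 0.5000: g = 0.08132, g' = -0.5141 → V/F = 0.6582
  V/F = 0.6582: g = -0.00034, g' = -0.5294 → V/F = 0.6575
Converged at V/F = 0.6575.
Then V = V/F·F = 0.6575·463.2 = 304.6 mol/h and L = F − V = 158.6 mol/h.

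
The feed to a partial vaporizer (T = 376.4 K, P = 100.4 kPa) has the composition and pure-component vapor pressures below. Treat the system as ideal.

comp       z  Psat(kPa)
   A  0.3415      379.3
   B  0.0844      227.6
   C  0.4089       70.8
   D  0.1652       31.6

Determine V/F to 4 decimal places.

Raoult's law: Kᵢ = Pᵢˢᵃᵗ/P = Pᵢˢᵃᵗ/100.4.
  K_A = 379.3/100.4 = 3.777888, K_B = 227.6/100.4 = 2.266932, K_C = 70.8/100.4 = 0.705179, K_D = 31.6/100.4 = 0.314741
Rachford–Rice: g(V/F) = Σ zᵢ(Kᵢ−1)/(1+V/F(Kᵢ−1)) = 0.
Feasibility: ΣzᵢKᵢ = 1.8218, Σzᵢ/Kᵢ = 1.2324 — both > 1, two phases present.
Newton iteration, V/F⁰ = 0.54:
  V/F = 0.5400: g = 0.11986, g' = -0.7151 → V/F = 0.7076
  V/F = 0.7076: g = 0.00416, g' = -0.6864 → V/F = 0.7137
Converged at V/F = 0.7137.

V/F = 0.7137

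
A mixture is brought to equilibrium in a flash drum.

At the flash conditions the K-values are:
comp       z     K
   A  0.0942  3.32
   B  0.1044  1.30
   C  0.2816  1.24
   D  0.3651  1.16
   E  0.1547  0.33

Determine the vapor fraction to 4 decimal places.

Material balance + equilibrium reduce to Σ zᵢ(Kᵢ−1)/(1+ψ(Kᵢ−1)) = 0.
Check two-phase: ΣzᵢKᵢ = 1.2722 > 1 and Σzᵢ/Kᵢ = 1.1193 > 1, so g(0) = 0.2722 > 0 and g(1) = -0.1193 < 0.
Iterate (Newton) starting at ψ = 0.37:
  ψ = 0.3700: g = 0.12520, g' = -0.2992 → ψ = 0.7884
  ψ = 0.7884: g = -0.00844, g' = -0.4004 → ψ = 0.7674
  ψ = 0.7674: g = -0.00017, g' = -0.3850 → ψ = 0.7669
Converged at ψ = 0.7669.

ψ = 0.7669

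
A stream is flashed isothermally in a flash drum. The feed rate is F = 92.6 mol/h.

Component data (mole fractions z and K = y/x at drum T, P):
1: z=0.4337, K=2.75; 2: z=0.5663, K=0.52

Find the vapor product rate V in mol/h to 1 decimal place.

Newton iteration, ψ⁰ = 0.5:
  ψ = 0.5000: g = 0.04712, g' = -0.6037 → ψ = 0.5781
  ψ = 0.5781: g = 0.00109, g' = -0.5782 → ψ = 0.5799
Converged at ψ = 0.5799.
Then V = ψ·F = 0.5799·92.6 = 53.7 mol/h and L = F − V = 38.9 mol/h.

V = 53.7 mol/h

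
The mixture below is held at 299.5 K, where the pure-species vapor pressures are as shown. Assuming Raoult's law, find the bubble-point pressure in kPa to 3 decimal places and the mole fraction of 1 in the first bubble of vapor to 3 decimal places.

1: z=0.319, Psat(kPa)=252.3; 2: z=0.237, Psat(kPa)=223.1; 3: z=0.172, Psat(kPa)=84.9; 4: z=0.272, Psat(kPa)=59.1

At the bubble point ψ → 0, so ΣzᵢKᵢ = 1 with Kᵢ = Pᵢˢᵃᵗ/P ⇒ P = ΣzᵢPᵢˢᵃᵗ.
P = 0.319·252.3 + 0.237·223.1 + 0.172·84.9 + 0.272·59.1 = 164.036 kPa
yᵢ = zᵢPᵢˢᵃᵗ/P ⇒ y_1 = 0.319·252.3/164.036 = 0.491

Pbub = 164.036 kPa, y_1 = 0.491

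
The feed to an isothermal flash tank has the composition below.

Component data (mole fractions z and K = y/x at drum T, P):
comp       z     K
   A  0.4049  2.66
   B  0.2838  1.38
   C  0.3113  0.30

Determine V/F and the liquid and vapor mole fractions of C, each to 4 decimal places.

V/F = 0.6624, x_C = 0.5804, y_C = 0.1741

Rachford–Rice: g(V/F) = Σ zᵢ(Kᵢ−1)/(1+V/F(Kᵢ−1)) = 0.
Feasibility: ΣzᵢKᵢ = 1.5621, Σzᵢ/Kᵢ = 1.3955 — both > 1, two phases present.
Newton–Raphson from V/F = 0.5:
  V/F = 0.5000: g = 0.12267, g' = -0.7231 → V/F = 0.6696
  V/F = 0.6696: g = -0.00590, g' = -0.8167 → V/F = 0.6624
Converged at V/F = 0.6624.
Compositions from xᵢ = zᵢ/(1+V/F(Kᵢ−1)), yᵢ = Kᵢxᵢ:
  A: x = 0.1929, y = 0.5130
  B: x = 0.2267, y = 0.3129
  C: x = 0.5804, y = 0.1741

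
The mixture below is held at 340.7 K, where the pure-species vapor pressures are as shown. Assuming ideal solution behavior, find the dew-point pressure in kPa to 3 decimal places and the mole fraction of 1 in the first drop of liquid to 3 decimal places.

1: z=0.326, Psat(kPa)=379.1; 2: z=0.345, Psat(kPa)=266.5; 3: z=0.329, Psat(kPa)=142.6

At the dew point ψ → 1, so Σzᵢ/Kᵢ = 1 with Kᵢ = Pᵢˢᵃᵗ/P ⇒ 1/P = Σzᵢ/Pᵢˢᵃᵗ.
1/P = 0.326/379.1 + 0.345/266.5 + 0.329/142.6 = 0.004462 ⇒ P = 224.133 kPa
xᵢ = zᵢP/Pᵢˢᵃᵗ ⇒ x_1 = 0.326·224.133/379.1 = 0.193

Pdew = 224.133 kPa, x_1 = 0.193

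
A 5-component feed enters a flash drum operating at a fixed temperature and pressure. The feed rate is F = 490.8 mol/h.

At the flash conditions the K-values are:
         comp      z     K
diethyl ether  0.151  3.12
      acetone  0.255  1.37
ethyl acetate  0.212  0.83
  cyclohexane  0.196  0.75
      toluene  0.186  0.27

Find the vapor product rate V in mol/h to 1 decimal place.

V = 164.1 mol/h

Material balance + equilibrium reduce to Σ zᵢ(Kᵢ−1)/(1+V/F(Kᵢ−1)) = 0.
Check two-phase: ΣzᵢKᵢ = 1.194 > 1 and Σzᵢ/Kᵢ = 1.440 > 1, so g(0) = 0.194 > 0 and g(1) = -0.440 < 0.
Iterate (Newton) starting at V/F = 0.56:
  V/F = 0.560: g = -0.1020, g' = -0.473 → V/F = 0.345
  V/F = 0.345: g = -0.0047, g' = -0.453 → V/F = 0.334
Converged at V/F = 0.334.
Then V = V/F·F = 0.3343·490.8 = 164.1 mol/h and L = F − V = 326.7 mol/h.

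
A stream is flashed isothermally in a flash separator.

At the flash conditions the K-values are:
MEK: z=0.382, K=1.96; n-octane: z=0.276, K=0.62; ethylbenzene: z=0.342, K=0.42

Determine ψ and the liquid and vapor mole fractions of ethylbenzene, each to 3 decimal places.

Rachford–Rice: g(ψ) = Σ zᵢ(Kᵢ−1)/(1+ψ(Kᵢ−1)) = 0.
Feasibility: ΣzᵢKᵢ = 1.063, Σzᵢ/Kᵢ = 1.454 — both > 1, two phases present.
Newton iteration, ψ⁰ = 0.33:
  ψ = 0.330: g = -0.0867, g' = -0.431 → ψ = 0.129
  ψ = 0.129: g = 0.0017, g' = -0.457 → ψ = 0.133
Converged at ψ = 0.133.
Compositions from xᵢ = zᵢ/(1+ψ(Kᵢ−1)), yᵢ = Kᵢxᵢ:
  MEK: x = 0.339, y = 0.664
  n-octane: x = 0.291, y = 0.180
  ethylbenzene: x = 0.370, y = 0.156

ψ = 0.133, x_ethylbenzene = 0.370, y_ethylbenzene = 0.156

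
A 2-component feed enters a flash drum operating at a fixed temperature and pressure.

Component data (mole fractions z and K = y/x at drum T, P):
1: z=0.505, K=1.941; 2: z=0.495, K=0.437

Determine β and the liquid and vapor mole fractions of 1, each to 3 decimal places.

Let β = V/F and solve Σ zᵢ(Kᵢ−1)/(1+β(Kᵢ−1)) = 0.
Feasibility: ΣzᵢKᵢ = 1.197, Σzᵢ/Kᵢ = 1.393 — both > 1, two phases present.
Iterate (Newton) starting at β = 0.5:
  β = 0.500: g = -0.0647, g' = -0.511 → β = 0.373
  β = 0.373: g = -0.0012, g' = -0.496 → β = 0.371
Converged at β = 0.371.
Compositions from xᵢ = zᵢ/(1+β(Kᵢ−1)), yᵢ = Kᵢxᵢ:
  1: x = 0.374, y = 0.727
  2: x = 0.626, y = 0.273

β = 0.371, x_1 = 0.374, y_1 = 0.727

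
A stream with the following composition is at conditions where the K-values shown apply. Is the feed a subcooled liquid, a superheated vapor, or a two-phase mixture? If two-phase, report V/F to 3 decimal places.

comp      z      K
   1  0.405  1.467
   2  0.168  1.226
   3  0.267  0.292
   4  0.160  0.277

ΣzᵢKᵢ = 0.922; Σzᵢ/Kᵢ = 1.905.
Since ΣzᵢKᵢ < 1 the mixture is below its bubble point — single liquid phase.

subcooled liquid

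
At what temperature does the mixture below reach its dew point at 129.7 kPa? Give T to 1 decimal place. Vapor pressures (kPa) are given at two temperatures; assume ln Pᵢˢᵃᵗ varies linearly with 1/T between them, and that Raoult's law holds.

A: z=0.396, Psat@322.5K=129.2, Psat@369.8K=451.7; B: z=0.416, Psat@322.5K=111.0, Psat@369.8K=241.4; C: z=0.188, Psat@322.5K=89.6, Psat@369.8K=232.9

Dew-point temperature: Σzᵢ·P/Pᵢˢᵃᵗ(T) = 1. Interpolate ln Pᵢˢᵃᵗ = aᵢ + bᵢ/T.
  T = 322.5 K: ΣzᵢP/Pᵢˢᵃᵗ = 1.1558
  T = 369.8 K: ΣzᵢP/Pᵢˢᵃᵗ = 0.4419
  T = 346.1 K: ΣzᵢP/Pᵢˢᵃᵗ = 0.6888
  T = 334.3 K: ΣzᵢP/Pᵢˢᵃᵗ = 0.8828
  T = 328.4 K: ΣzᵢP/Pᵢˢᵃᵗ = 1.0072
  T = 331.4 K: ΣzᵢP/Pᵢˢᵃᵗ = 0.9413
  T = 329.9 K: ΣzᵢP/Pᵢˢᵃᵗ = 0.9735
Interpolating between 328.4 K and 329.9 K gives T ≈ 328.7 K.

T = 328.7 K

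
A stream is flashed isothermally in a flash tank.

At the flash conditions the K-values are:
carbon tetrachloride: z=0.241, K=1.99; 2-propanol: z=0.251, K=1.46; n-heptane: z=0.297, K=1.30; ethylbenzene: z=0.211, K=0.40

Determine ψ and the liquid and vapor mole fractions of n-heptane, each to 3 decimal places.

ψ = 0.906, x_n-heptane = 0.234, y_n-heptane = 0.304

Let ψ = V/F and solve Σ zᵢ(Kᵢ−1)/(1+ψ(Kᵢ−1)) = 0.
g(0) = ΣzᵢKᵢ − 1 = 0.317 and g(1) = 1 − Σzᵢ/Kᵢ = -0.049, so a root lies in (0, 1).
Newton iteration, ψ⁰ = 0.69:
  ψ = 0.690: g = 0.0872, g' = -0.354 → ψ = 0.937
  ψ = 0.937: g = -0.0150, g' = -0.502 → ψ = 0.907
  ψ = 0.907: g = -0.0004, g' = -0.474 → ψ = 0.906
Converged at ψ = 0.906.
Compositions from xᵢ = zᵢ/(1+ψ(Kᵢ−1)), yᵢ = Kᵢxᵢ:
  carbon tetrachloride: x = 0.127, y = 0.253
  2-propanol: x = 0.177, y = 0.259
  n-heptane: x = 0.234, y = 0.304
  ethylbenzene: x = 0.462, y = 0.185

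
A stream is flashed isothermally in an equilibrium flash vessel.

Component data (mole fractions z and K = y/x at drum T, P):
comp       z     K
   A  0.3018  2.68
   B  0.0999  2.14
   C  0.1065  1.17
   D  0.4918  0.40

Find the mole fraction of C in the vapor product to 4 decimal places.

Let ψ = V/F and solve Σ zᵢ(Kᵢ−1)/(1+ψ(Kᵢ−1)) = 0.
Feasibility: ΣzᵢKᵢ = 1.3439, Σzᵢ/Kᵢ = 1.4798 — both > 1, two phases present.
Iterate (Newton) starting at ψ = 0.54:
  ψ = 0.5400: g = -0.08359, g' = -0.6739 → ψ = 0.4160
  ψ = 0.4160: g = -0.00060, g' = -0.6720 → ψ = 0.4151
Converged at ψ = 0.4151.
Compositions from xᵢ = zᵢ/(1+ψ(Kᵢ−1)), yᵢ = Kᵢxᵢ:
  A: x = 0.1778, y = 0.4765
  B: x = 0.0678, y = 0.1451
  C: x = 0.0995, y = 0.1164
  D: x = 0.6549, y = 0.2620

y_C = 0.1164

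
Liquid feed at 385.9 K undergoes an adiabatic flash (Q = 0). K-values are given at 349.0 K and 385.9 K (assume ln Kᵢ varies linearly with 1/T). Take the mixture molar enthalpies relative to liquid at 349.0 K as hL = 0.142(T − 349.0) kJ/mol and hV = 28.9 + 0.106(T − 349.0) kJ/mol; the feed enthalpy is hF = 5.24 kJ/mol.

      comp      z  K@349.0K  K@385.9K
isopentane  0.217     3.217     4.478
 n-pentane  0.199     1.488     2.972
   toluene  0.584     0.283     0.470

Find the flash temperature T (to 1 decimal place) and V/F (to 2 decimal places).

Adiabatic flash: solve Rachford–Rice at each trial T, then check hF = ψ·hV(T) + (1−ψ)·hL(T).
  T = 349.0 K: K = (3.217, 1.488, 0.283), RR gives ψ = 0.133, H_out = 3.840 kJ/mol
  T = 385.9 K: K = (4.478, 2.972, 0.470), RR gives ψ = 0.563, H_out = 20.761 kJ/mol
  T = 367.4 K: K = (3.825, 2.138, 0.369), RR gives ψ = 0.347, H_out = 12.418 kJ/mol
  T = 358.2 K: K = (3.516, 1.792, 0.324), RR gives ψ = 0.242, H_out = 8.215 kJ/mol
  T = 353.6 K: K = (3.365, 1.635, 0.303), RR gives ψ = 0.188, H_out = 6.051 kJ/mol
  T = 351.3 K: K = (3.291, 1.560, 0.293), RR gives ψ = 0.160, H_out = 4.952 kJ/mol
Linear interpolation between T = 351.3 (H_out = 4.952) and T = 353.6 (H_out = 6.051) on hF = 5.24 gives T ≈ 351.9 K, at which ψ = 0.17.

T = 351.9 K, V/F = 0.17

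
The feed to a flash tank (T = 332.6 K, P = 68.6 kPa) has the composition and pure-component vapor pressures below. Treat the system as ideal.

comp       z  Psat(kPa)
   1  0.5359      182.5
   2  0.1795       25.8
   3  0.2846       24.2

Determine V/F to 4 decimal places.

V/F = 0.5600

Raoult's law: Kᵢ = Pᵢˢᵃᵗ/P = Pᵢˢᵃᵗ/68.6.
  K_1 = 182.5/68.6 = 2.660350, K_2 = 25.8/68.6 = 0.376093, K_3 = 24.2/68.6 = 0.352770
Material balance + equilibrium reduce to Σ zᵢ(Kᵢ−1)/(1+V/F(Kᵢ−1)) = 0.
g(0) = ΣzᵢKᵢ − 1 = 0.5936 and g(1) = 1 − Σzᵢ/Kᵢ = -0.4855, so a root lies in (0, 1).
Newton–Raphson from V/F = 0.5:
  V/F = 0.5000: g = 0.05107, g' = -0.8492 → V/F = 0.5601
  V/F = 0.5601: g = -0.00010, g' = -0.8551 → V/F = 0.5600
Converged at V/F = 0.5600.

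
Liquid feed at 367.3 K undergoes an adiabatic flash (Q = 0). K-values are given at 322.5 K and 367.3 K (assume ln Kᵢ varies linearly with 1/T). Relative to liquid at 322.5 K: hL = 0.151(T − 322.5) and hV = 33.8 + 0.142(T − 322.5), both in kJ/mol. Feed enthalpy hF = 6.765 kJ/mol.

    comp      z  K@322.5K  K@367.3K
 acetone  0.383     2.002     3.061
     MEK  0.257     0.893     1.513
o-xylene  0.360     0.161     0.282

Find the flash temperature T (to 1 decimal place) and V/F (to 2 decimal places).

Adiabatic flash: solve Rachford–Rice at each trial T, then check hF = ψ·hV(T) + (1−ψ)·hL(T).
  T = 322.5 K: K = (2.002, 0.893, 0.161), RR gives ψ = 0.086, H_out = 2.909 kJ/mol
  T = 367.3 K: K = (3.061, 1.513, 0.282), RR gives ψ = 0.600, H_out = 26.790 kJ/mol
  T = 344.9 K: K = (2.510, 1.182, 0.217), RR gives ψ = 0.392, H_out = 16.566 kJ/mol
  T = 333.7 K: K = (2.250, 1.032, 0.188), RR gives ψ = 0.259, H_out = 10.405 kJ/mol
  T = 328.1 K: K = (2.125, 0.961, 0.174), RR gives ψ = 0.178, H_out = 6.869 kJ/mol
  T = 325.3 K: K = (2.063, 0.927, 0.167), RR gives ψ = 0.134, H_out = 4.950 kJ/mol
  T = 326.7 K: K = (2.094, 0.944, 0.171), RR gives ψ = 0.157, H_out = 5.924 kJ/mol
Linear interpolation between T = 326.7 (H_out = 5.924) and T = 328.1 (H_out = 6.869) on hF = 6.765 gives T ≈ 327.9 K, at which ψ = 0.18.

T = 327.9 K, V/F = 0.18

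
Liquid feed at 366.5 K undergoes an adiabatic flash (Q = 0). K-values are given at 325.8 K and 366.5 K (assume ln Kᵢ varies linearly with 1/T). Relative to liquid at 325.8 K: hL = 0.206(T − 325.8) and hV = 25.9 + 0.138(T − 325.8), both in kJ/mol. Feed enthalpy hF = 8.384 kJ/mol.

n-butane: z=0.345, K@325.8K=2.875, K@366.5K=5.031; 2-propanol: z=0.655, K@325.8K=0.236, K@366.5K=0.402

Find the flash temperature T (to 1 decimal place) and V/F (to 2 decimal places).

T = 339.4 K, V/F = 0.22

Adiabatic flash: solve Rachford–Rice at each trial T, then check hF = ψ·hV(T) + (1−ψ)·hL(T).
  T = 325.8 K: K = (2.875, 0.236), RR gives ψ = 0.102, H_out = 2.648 kJ/mol
  T = 366.5 K: K = (5.031, 0.402), RR gives ψ = 0.414, H_out = 17.971 kJ/mol
  T = 346.1 K: K = (3.864, 0.313), RR gives ψ = 0.273, H_out = 10.881 kJ/mol
  T = 336.0 K: K = (3.350, 0.273), RR gives ψ = 0.196, H_out = 7.038 kJ/mol
  T = 341.1 K: K = (3.604, 0.293), RR gives ψ = 0.236, H_out = 9.024 kJ/mol
  T = 338.6 K: K = (3.478, 0.283), RR gives ψ = 0.217, H_out = 8.064 kJ/mol
  T = 339.9 K: K = (3.543, 0.288), RR gives ψ = 0.227, H_out = 8.566 kJ/mol
Linear interpolation between T = 338.6 (H_out = 8.064) and T = 339.9 (H_out = 8.566) on hF = 8.384 gives T ≈ 339.4 K, at which ψ = 0.22.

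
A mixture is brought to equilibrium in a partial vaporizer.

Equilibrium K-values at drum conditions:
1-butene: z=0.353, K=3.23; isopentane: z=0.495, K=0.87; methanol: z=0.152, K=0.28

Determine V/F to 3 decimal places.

V/F = 0.726

Newton iteration, V/F⁰ = 0.44:
  V/F = 0.440: g = 0.1689, g' = -0.625 → V/F = 0.710
  V/F = 0.710: g = 0.0099, g' = -0.603 → V/F = 0.726
Converged at V/F = 0.726.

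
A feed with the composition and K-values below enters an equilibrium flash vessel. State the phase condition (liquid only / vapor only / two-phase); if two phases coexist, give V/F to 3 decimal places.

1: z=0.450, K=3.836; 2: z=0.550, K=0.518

ΣzᵢKᵢ = 2.011; Σzᵢ/Kᵢ = 1.179.
Both exceed 1, so a two-phase solution exists.
Rachford–Rice: g(ψ) = Σ zᵢ(Kᵢ−1)/(1+ψ(Kᵢ−1)) = 0.
Binary case is linear: z₁(K₁−1)(1+ψ(K₂−1)) + z₂(K₂−1)(1+ψ(K₁−1)) = 0
⇒ ψ = [z₁(K₁−1)+z₂(K₂−1)] / [−(K₁−1)(K₂−1)] = 1.0111/1.3670 = 0.740

two-phase, V/F = 0.740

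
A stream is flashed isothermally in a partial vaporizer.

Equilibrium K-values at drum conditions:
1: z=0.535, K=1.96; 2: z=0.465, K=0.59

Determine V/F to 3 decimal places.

V/F = 0.821

Rachford–Rice: g(V/F) = Σ zᵢ(Kᵢ−1)/(1+V/F(Kᵢ−1)) = 0.
Check two-phase: ΣzᵢKᵢ = 1.323 > 1 and Σzᵢ/Kᵢ = 1.061 > 1, so g(0) = 0.323 > 0 and g(1) = -0.061 < 0.
Binary case is linear: z₁(K₁−1)(1+V/F(K₂−1)) + z₂(K₂−1)(1+V/F(K₁−1)) = 0
⇒ V/F = [z₁(K₁−1)+z₂(K₂−1)] / [−(K₁−1)(K₂−1)] = 0.3230/0.3936 = 0.821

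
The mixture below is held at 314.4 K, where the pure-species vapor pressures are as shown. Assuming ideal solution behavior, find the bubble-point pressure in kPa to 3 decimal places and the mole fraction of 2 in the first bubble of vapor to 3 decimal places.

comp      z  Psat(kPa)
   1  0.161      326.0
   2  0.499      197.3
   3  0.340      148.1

At the bubble point ψ → 0, so ΣzᵢKᵢ = 1 with Kᵢ = Pᵢˢᵃᵗ/P ⇒ P = ΣzᵢPᵢˢᵃᵗ.
P = 0.161·326.0 + 0.499·197.3 + 0.340·148.1 = 201.293 kPa
yᵢ = zᵢPᵢˢᵃᵗ/P ⇒ y_2 = 0.499·197.3/201.293 = 0.489

Pbub = 201.293 kPa, y_2 = 0.489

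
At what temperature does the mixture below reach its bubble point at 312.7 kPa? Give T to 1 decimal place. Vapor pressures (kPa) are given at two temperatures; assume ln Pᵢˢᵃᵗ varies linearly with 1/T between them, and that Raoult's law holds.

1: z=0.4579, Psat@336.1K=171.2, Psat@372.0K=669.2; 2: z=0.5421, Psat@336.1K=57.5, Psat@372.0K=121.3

Bubble-point temperature: ΣzᵢPᵢˢᵃᵗ(T) = P. Interpolate ln Pᵢˢᵃᵗ = aᵢ + bᵢ/T.
  T = 336.1 K: ΣzᵢPᵢˢᵃᵗ = 109.56 kPa
  T = 372.0 K: ΣzᵢPᵢˢᵃᵗ = 372.18 kPa
  T = 354.1 K: ΣzᵢPᵢˢᵃᵗ = 206.93 kPa
  T = 363.1 K: ΣzᵢPᵢˢᵃᵗ = 279.52 kPa
  T = 367.6 K: ΣzᵢPᵢˢᵃᵗ = 323.50 kPa
  T = 365.4 K: ΣzᵢPᵢˢᵃᵗ = 301.30 kPa
Interpolating between 365.4 K and 367.6 K gives T ≈ 366.5 K.

T = 366.5 K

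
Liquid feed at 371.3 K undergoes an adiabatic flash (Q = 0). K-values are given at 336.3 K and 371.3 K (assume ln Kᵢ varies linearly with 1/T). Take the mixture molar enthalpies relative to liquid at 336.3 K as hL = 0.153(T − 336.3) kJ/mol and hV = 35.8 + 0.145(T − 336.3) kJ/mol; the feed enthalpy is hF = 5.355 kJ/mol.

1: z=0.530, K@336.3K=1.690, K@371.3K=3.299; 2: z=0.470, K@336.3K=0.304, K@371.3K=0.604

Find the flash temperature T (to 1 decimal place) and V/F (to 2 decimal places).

T = 337.9 K, V/F = 0.14

Adiabatic flash: solve Rachford–Rice at each trial T, then check hF = ψ·hV(T) + (1−ψ)·hL(T).
  T = 336.3 K: K = (1.690, 0.304), RR gives ψ = 0.080, H_out = 2.876 kJ/mol
  T = 371.3 K: K = (3.299, 0.604), RR gives ψ = 1.000, H_out = 40.875 kJ/mol
  T = 353.8 K: K = (2.401, 0.436), RR gives ψ = 0.604, H_out = 24.212 kJ/mol
  T = 345.1 K: K = (2.025, 0.366), RR gives ψ = 0.378, H_out = 14.837 kJ/mol
  T = 340.7 K: K = (1.852, 0.334), RR gives ψ = 0.244, H_out = 9.409 kJ/mol
  T = 338.5 K: K = (1.770, 0.319), RR gives ψ = 0.167, H_out = 6.326 kJ/mol
Linear interpolation between T = 336.3 (H_out = 2.876) and T = 338.5 (H_out = 6.326) on hF = 5.355 gives T ≈ 337.9 K, at which ψ = 0.14.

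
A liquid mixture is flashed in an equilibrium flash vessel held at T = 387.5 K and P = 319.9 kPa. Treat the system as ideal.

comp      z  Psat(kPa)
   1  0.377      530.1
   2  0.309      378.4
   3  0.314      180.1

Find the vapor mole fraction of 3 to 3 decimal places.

Raoult's law: Kᵢ = Pᵢˢᵃᵗ/P = Pᵢˢᵃᵗ/319.9.
  K_1 = 530.1/319.9 = 1.65708, K_2 = 378.4/319.9 = 1.18287, K_3 = 180.1/319.9 = 0.56299
Material balance + equilibrium reduce to Σ zᵢ(Kᵢ−1)/(1+V/F(Kᵢ−1)) = 0.
Feasibility: ΣzᵢKᵢ = 1.167, Σzᵢ/Kᵢ = 1.046 — both > 1, two phases present.
Newton–Raphson from V/F = 0.56:
  V/F = 0.560: g = 0.0507, g' = -0.201 → V/F = 0.813
  V/F = 0.813: g = -0.0021, g' = -0.221 → V/F = 0.803
Converged at V/F = 0.803.
Compositions from xᵢ = zᵢ/(1+V/F(Kᵢ−1)), yᵢ = Kᵢxᵢ:
  1: x = 0.247, y = 0.409
  2: x = 0.269, y = 0.319
  3: x = 0.484, y = 0.272

y_3 = 0.272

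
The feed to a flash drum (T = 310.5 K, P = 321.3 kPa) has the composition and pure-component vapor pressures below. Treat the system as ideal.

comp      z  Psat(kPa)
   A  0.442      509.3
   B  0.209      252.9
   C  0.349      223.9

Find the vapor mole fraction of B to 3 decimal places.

y_B = 0.192

Raoult's law: Kᵢ = Pᵢˢᵃᵗ/P = Pᵢˢᵃᵗ/321.3.
  K_A = 509.3/321.3 = 1.58512, K_B = 252.9/321.3 = 0.78711, K_C = 223.9/321.3 = 0.69686
Material balance + equilibrium reduce to Σ zᵢ(Kᵢ−1)/(1+β(Kᵢ−1)) = 0.
Check two-phase: ΣzᵢKᵢ = 1.108 > 1 and Σzᵢ/Kᵢ = 1.045 > 1, so g(0) = 0.108 > 0 and g(1) = -0.045 < 0.
Newton iteration, β⁰ = 0.36:
  β = 0.360: g = 0.0467, g' = -0.155 → β = 0.662
  β = 0.662: g = 0.0023, g' = -0.142 → β = 0.678
Converged at β = 0.678.
Compositions from xᵢ = zᵢ/(1+β(Kᵢ−1)), yᵢ = Kᵢxᵢ:
  A: x = 0.316, y = 0.502
  B: x = 0.244, y = 0.192
  C: x = 0.439, y = 0.306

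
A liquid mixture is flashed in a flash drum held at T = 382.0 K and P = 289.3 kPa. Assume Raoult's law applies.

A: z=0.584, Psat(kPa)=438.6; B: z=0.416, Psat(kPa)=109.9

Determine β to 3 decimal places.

Raoult's law: Kᵢ = Pᵢˢᵃᵗ/P = Pᵢˢᵃᵗ/289.3.
  K_A = 438.6/289.3 = 1.51607, K_B = 109.9/289.3 = 0.37988
Let β = V/F and solve Σ zᵢ(Kᵢ−1)/(1+β(Kᵢ−1)) = 0.
g(0) = ΣzᵢKᵢ − 1 = 0.043 and g(1) = 1 − Σzᵢ/Kᵢ = -0.480, so a root lies in (0, 1).
Binary case is linear: z₁(K₁−1)(1+β(K₂−1)) + z₂(K₂−1)(1+β(K₁−1)) = 0
⇒ β = [z₁(K₁−1)+z₂(K₂−1)] / [−(K₁−1)(K₂−1)] = 0.0434/0.3200 = 0.136

β = 0.136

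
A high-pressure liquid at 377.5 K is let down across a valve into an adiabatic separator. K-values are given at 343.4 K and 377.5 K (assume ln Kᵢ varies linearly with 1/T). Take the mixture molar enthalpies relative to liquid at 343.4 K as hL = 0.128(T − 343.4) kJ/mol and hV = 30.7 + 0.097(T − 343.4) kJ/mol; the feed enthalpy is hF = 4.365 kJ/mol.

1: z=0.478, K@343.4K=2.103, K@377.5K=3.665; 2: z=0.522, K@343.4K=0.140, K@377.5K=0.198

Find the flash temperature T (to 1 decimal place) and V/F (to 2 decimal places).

T = 346.4 K, V/F = 0.13

Adiabatic flash: solve Rachford–Rice at each trial T, then check hF = ψ·hV(T) + (1−ψ)·hL(T).
  T = 343.4 K: K = (2.103, 0.140), RR gives ψ = 0.083, H_out = 2.535 kJ/mol
  T = 377.5 K: K = (3.665, 0.198), RR gives ψ = 0.400, H_out = 16.226 kJ/mol
  T = 360.4 K: K = (2.811, 0.168), RR gives ψ = 0.286, H_out = 10.808 kJ/mol
  T = 351.9 K: K = (2.440, 0.154), RR gives ψ = 0.202, H_out = 7.242 kJ/mol
  T = 347.6 K: K = (2.265, 0.147), RR gives ψ = 0.148, H_out = 5.048 kJ/mol
  T = 345.5 K: K = (2.183, 0.143), RR gives ψ = 0.117, H_out = 3.845 kJ/mol
Linear interpolation between T = 345.5 (H_out = 3.845) and T = 347.6 (H_out = 5.048) on hF = 4.365 gives T ≈ 346.4 K, at which ψ = 0.13.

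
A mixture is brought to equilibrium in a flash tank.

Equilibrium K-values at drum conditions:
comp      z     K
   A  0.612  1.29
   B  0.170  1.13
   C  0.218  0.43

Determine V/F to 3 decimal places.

Rachford–Rice: g(V/F) = Σ zᵢ(Kᵢ−1)/(1+V/F(Kᵢ−1)) = 0.
Feasibility: ΣzᵢKᵢ = 1.075, Σzᵢ/Kᵢ = 1.132 — both > 1, two phases present.
Newton–Raphson from V/F = 0.49:
  V/F = 0.490: g = 0.0038, g' = -0.178 → V/F = 0.511
Converged at V/F = 0.511.

V/F = 0.511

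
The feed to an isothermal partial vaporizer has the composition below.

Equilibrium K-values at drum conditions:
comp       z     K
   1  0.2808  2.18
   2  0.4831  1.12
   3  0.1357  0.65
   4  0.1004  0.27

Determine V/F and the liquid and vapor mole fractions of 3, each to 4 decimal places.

V/F = 0.7563, x_3 = 0.1846, y_3 = 0.1200

Iterate (Newton) starting at V/F = 0.5:
  V/F = 0.5000: g = 0.09009, g' = -0.3180 → V/F = 0.7833
  V/F = 0.7833: g = -0.01144, g' = -0.4348 → V/F = 0.7570
  V/F = 0.7570: g = -0.00029, g' = -0.4130 → V/F = 0.7563
Converged at V/F = 0.7563.
Compositions from xᵢ = zᵢ/(1+V/F(Kᵢ−1)), yᵢ = Kᵢxᵢ:
  1: x = 0.1484, y = 0.3235
  2: x = 0.4429, y = 0.4961
  3: x = 0.1846, y = 0.1200
  4: x = 0.2242, y = 0.0605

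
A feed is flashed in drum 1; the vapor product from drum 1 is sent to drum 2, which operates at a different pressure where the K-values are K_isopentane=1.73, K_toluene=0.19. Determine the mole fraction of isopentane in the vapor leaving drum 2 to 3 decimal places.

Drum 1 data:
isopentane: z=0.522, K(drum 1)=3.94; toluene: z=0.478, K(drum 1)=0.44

Drum 1:
Material balance + equilibrium reduce to Σ zᵢ(Kᵢ−1)/(1+ψ₁(Kᵢ−1)) = 0.
Feasibility: ΣzᵢKᵢ = 2.267, Σzᵢ/Kᵢ = 1.219 — both > 1, two phases present.
Iterate (Newton) starting at ψ₁ = 0.32:
  ψ₁ = 0.320: g = 0.4646, g' = -1.420 → ψ₁ = 0.647
  ψ₁ = 0.647: g = 0.1089, g' = -0.904 → ψ₁ = 0.768
  ψ₁ = 0.768: g = 0.0018, g' = -0.887 → ψ₁ = 0.770
Converged at ψ₁ = 0.770.
Drum-1 compositions:
  isopentane: x = 0.160, y = 0.630
  toluene: x = 0.840, y = 0.370
Drum-2 feed = drum-1 vapor: z₂ = (0.6304, 0.3696).
Drum 2:
Let ψ₂ = V/F and solve Σ zᵢ(Kᵢ−1)/(1+ψ₂(Kᵢ−1)) = 0.
g(0) = ΣzᵢKᵢ − 1 = 0.161 and g(1) = 1 − Σzᵢ/Kᵢ = -1.310, so a root lies in (0, 1).
Binary case is linear: z₁(K₁−1)(1+ψ₂(K₂−1)) + z₂(K₂−1)(1+ψ₂(K₁−1)) = 0
⇒ ψ₂ = [z₁(K₁−1)+z₂(K₂−1)] / [−(K₁−1)(K₂−1)] = 0.1608/0.5913 = 0.272
  isopentane: x = 0.526, y = 0.910
  toluene: x = 0.474, y = 0.090

y_isopentane (drum 2) = 0.910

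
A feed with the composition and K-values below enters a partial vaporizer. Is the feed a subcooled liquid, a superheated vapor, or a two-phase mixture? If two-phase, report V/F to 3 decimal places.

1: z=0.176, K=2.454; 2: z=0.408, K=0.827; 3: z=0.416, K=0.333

ΣzᵢKᵢ = 0.908; Σzᵢ/Kᵢ = 1.814.
Since ΣzᵢKᵢ < 1 the mixture is below its bubble point — single liquid phase.

subcooled liquid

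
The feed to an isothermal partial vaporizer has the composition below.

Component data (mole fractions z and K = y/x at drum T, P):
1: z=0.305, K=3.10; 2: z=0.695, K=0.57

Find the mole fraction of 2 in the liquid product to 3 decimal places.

x_2 = 0.830

Rachford–Rice: g(ψ) = Σ zᵢ(Kᵢ−1)/(1+ψ(Kᵢ−1)) = 0.
Check two-phase: ΣzᵢKᵢ = 1.342 > 1 and Σzᵢ/Kᵢ = 1.318 > 1, so g(0) = 0.342 > 0 and g(1) = -0.318 < 0.
Newton iteration, ψ⁰ = 0.5:
  ψ = 0.500: g = -0.0683, g' = -0.529 → ψ = 0.371
  ψ = 0.371: g = 0.0045, g' = -0.607 → ψ = 0.378
Converged at ψ = 0.378.
Compositions from xᵢ = zᵢ/(1+ψ(Kᵢ−1)), yᵢ = Kᵢxᵢ:
  1: x = 0.170, y = 0.527
  2: x = 0.830, y = 0.473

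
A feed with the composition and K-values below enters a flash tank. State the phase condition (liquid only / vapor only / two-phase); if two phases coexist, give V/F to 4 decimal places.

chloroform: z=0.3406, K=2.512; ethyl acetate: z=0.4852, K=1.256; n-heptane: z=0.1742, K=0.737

ΣzᵢKᵢ = 1.5934; Σzᵢ/Kᵢ = 0.7583.
Since Σzᵢ/Kᵢ < 1 the mixture is above its dew point — single vapor phase.

vapor only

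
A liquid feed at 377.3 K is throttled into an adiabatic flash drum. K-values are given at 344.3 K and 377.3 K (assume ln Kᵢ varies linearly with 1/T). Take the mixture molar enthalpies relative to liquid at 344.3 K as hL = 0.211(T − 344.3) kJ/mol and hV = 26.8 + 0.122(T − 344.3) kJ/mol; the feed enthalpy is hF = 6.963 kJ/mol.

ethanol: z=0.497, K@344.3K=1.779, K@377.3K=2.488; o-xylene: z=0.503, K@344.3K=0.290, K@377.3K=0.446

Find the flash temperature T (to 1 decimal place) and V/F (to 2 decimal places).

T = 352.4 K, V/F = 0.20

Adiabatic flash: solve Rachford–Rice at each trial T, then check hF = ψ·hV(T) + (1−ψ)·hL(T).
  T = 344.3 K: K = (1.779, 0.290), RR gives ψ = 0.054, H_out = 1.455 kJ/mol
  T = 377.3 K: K = (2.488, 0.446), RR gives ψ = 0.559, H_out = 20.304 kJ/mol
  T = 360.8 K: K = (2.120, 0.363), RR gives ψ = 0.331, H_out = 11.876 kJ/mol
  T = 352.6 K: K = (1.947, 0.326), RR gives ψ = 0.206, H_out = 7.116 kJ/mol
  T = 348.5 K: K = (1.863, 0.308), RR gives ψ = 0.135, H_out = 4.458 kJ/mol
  T = 350.6 K: K = (1.906, 0.317), RR gives ψ = 0.172, H_out = 5.849 kJ/mol
Linear interpolation between T = 350.6 (H_out = 5.849) and T = 352.6 (H_out = 7.116) on hF = 6.963 gives T ≈ 352.4 K, at which ψ = 0.20.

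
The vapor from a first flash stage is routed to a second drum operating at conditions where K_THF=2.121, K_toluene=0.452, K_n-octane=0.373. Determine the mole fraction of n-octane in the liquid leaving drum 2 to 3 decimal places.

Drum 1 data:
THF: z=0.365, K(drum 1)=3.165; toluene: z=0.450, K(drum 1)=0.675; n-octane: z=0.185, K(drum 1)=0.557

Drum 1:
Newton–Raphson from ψ₁ = 0.5:
  ψ₁ = 0.500: g = 0.0996, g' = -0.522 → ψ₁ = 0.691
  ψ₁ = 0.691: g = 0.0100, g' = -0.429 → ψ₁ = 0.714
Converged at ψ₁ = 0.714.
Drum-1 compositions:
  THF: x = 0.143, y = 0.454
  toluene: x = 0.586, y = 0.396
  n-octane: x = 0.271, y = 0.151
Drum-2 feed = drum-1 vapor: z₂ = (0.4537, 0.3956, 0.1507).
Drum 2:
Material balance + equilibrium reduce to Σ zᵢ(Kᵢ−1)/(1+ψ₂(Kᵢ−1)) = 0.
Check two-phase: ΣzᵢKᵢ = 1.197 > 1 and Σzᵢ/Kᵢ = 1.493 > 1, so g(0) = 0.197 > 0 and g(1) = -0.493 < 0.
Newton–Raphson from ψ₂ = 0.5:
  ψ₂ = 0.500: g = -0.1103, g' = -0.585 → ψ₂ = 0.311
  ψ₂ = 0.311: g = -0.0019, g' = -0.577 → ψ₂ = 0.308
Converged at ψ₂ = 0.308.
  THF: x = 0.337, y = 0.715
  toluene: x = 0.476, y = 0.215
  n-octane: x = 0.187, y = 0.070

x_n-octane (drum 2) = 0.187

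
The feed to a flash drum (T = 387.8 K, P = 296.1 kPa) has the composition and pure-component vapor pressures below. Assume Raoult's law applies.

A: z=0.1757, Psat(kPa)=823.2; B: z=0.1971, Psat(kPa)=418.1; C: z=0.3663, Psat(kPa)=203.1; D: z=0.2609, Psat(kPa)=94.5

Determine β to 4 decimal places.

Raoult's law: Kᵢ = Pᵢˢᵃᵗ/P = Pᵢˢᵃᵗ/296.1.
  K_A = 823.2/296.1 = 2.780142, K_B = 418.1/296.1 = 1.412023, K_C = 203.1/296.1 = 0.685917, K_D = 94.5/296.1 = 0.319149
Rachford–Rice: g(β) = Σ zᵢ(Kᵢ−1)/(1+β(Kᵢ−1)) = 0.
g(0) = ΣzᵢKᵢ − 1 = 0.1013 and g(1) = 1 − Σzᵢ/Kᵢ = -0.5543, so a root lies in (0, 1).
Iterate (Newton) starting at β = 0.5:
  β = 0.5000: g = -0.17298, g' = -0.5077 → β = 0.1593
  β = 0.1593: g = -0.00047, g' = -0.5596 → β = 0.1585
Converged at β = 0.1585.

β = 0.1585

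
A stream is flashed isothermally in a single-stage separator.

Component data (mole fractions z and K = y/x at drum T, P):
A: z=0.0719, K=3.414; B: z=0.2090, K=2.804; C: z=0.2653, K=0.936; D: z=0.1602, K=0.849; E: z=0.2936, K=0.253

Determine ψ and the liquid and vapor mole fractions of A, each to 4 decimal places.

Rachford–Rice: g(ψ) = Σ zᵢ(Kᵢ−1)/(1+ψ(Kᵢ−1)) = 0.
g(0) = ΣzᵢKᵢ − 1 = 0.2901 and g(1) = 1 − Σzᵢ/Kᵢ = -0.7282, so a root lies in (0, 1).
Newton–Raphson from ψ = 0.5:
  ψ = 0.5000: g = -0.11690, g' = -0.6969 → ψ = 0.3322
  ψ = 0.3322: g = -0.00248, g' = -0.6900 → ψ = 0.3287
Converged at ψ = 0.3287.
Compositions from xᵢ = zᵢ/(1+ψ(Kᵢ−1)), yᵢ = Kᵢxᵢ:
  A: x = 0.0401, y = 0.1369
  B: x = 0.1312, y = 0.3679
  C: x = 0.2710, y = 0.2537
  D: x = 0.1686, y = 0.1431
  E: x = 0.3891, y = 0.0985

ψ = 0.3287, x_A = 0.0401, y_A = 0.1369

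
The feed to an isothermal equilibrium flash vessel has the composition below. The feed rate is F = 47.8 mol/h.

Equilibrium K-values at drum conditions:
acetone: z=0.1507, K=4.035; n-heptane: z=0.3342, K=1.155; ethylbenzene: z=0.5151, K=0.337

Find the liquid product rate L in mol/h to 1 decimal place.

L = 41.3 mol/h

Rachford–Rice: g(ψ) = Σ zᵢ(Kᵢ−1)/(1+ψ(Kᵢ−1)) = 0.
Feasibility: ΣzᵢKᵢ = 1.1677, Σzᵢ/Kᵢ = 1.8552 — both > 1, two phases present.
Iterate (Newton) starting at ψ = 0.42:
  ψ = 0.4200: g = -0.22360, g' = -0.7103 → ψ = 0.1052
  ψ = 0.1052: g = 0.03056, g' = -1.0670 → ψ = 0.1338
  ψ = 0.1338: g = 0.00126, g' = -0.9824 → ψ = 0.1351
Converged at ψ = 0.1351.
Then V = ψ·F = 0.1351·47.8 = 6.5 mol/h and L = F − V = 41.3 mol/h.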